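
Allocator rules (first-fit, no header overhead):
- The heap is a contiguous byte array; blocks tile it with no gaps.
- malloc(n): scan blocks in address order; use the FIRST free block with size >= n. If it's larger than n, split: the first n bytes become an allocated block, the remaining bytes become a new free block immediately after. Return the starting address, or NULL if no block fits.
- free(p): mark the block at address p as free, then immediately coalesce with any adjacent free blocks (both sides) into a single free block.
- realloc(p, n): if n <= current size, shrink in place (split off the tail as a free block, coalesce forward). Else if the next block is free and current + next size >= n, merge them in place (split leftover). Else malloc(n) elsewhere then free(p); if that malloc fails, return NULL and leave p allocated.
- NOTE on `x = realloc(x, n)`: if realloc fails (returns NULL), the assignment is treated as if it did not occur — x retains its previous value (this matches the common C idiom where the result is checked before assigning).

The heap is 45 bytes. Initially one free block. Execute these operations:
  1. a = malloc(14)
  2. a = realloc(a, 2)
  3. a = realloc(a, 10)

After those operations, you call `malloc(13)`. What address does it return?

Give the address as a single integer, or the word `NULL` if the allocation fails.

Answer: 10

Derivation:
Op 1: a = malloc(14) -> a = 0; heap: [0-13 ALLOC][14-44 FREE]
Op 2: a = realloc(a, 2) -> a = 0; heap: [0-1 ALLOC][2-44 FREE]
Op 3: a = realloc(a, 10) -> a = 0; heap: [0-9 ALLOC][10-44 FREE]
malloc(13): first-fit scan over [0-9 ALLOC][10-44 FREE] -> 10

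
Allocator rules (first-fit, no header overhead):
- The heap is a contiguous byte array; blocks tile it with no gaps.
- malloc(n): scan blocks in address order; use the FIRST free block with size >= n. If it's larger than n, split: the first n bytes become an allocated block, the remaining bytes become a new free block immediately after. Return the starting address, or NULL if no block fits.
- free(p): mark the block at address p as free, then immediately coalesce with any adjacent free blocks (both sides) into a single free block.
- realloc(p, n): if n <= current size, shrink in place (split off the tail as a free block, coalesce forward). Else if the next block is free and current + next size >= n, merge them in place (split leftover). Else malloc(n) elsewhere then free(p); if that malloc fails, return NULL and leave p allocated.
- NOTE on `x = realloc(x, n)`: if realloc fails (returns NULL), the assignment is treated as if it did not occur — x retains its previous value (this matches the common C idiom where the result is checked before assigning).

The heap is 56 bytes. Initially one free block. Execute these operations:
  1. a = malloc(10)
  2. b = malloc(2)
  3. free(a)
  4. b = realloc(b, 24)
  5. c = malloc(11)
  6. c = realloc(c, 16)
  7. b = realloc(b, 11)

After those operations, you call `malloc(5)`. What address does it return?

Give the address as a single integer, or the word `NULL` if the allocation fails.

Answer: 0

Derivation:
Op 1: a = malloc(10) -> a = 0; heap: [0-9 ALLOC][10-55 FREE]
Op 2: b = malloc(2) -> b = 10; heap: [0-9 ALLOC][10-11 ALLOC][12-55 FREE]
Op 3: free(a) -> (freed a); heap: [0-9 FREE][10-11 ALLOC][12-55 FREE]
Op 4: b = realloc(b, 24) -> b = 10; heap: [0-9 FREE][10-33 ALLOC][34-55 FREE]
Op 5: c = malloc(11) -> c = 34; heap: [0-9 FREE][10-33 ALLOC][34-44 ALLOC][45-55 FREE]
Op 6: c = realloc(c, 16) -> c = 34; heap: [0-9 FREE][10-33 ALLOC][34-49 ALLOC][50-55 FREE]
Op 7: b = realloc(b, 11) -> b = 10; heap: [0-9 FREE][10-20 ALLOC][21-33 FREE][34-49 ALLOC][50-55 FREE]
malloc(5): first-fit scan over [0-9 FREE][10-20 ALLOC][21-33 FREE][34-49 ALLOC][50-55 FREE] -> 0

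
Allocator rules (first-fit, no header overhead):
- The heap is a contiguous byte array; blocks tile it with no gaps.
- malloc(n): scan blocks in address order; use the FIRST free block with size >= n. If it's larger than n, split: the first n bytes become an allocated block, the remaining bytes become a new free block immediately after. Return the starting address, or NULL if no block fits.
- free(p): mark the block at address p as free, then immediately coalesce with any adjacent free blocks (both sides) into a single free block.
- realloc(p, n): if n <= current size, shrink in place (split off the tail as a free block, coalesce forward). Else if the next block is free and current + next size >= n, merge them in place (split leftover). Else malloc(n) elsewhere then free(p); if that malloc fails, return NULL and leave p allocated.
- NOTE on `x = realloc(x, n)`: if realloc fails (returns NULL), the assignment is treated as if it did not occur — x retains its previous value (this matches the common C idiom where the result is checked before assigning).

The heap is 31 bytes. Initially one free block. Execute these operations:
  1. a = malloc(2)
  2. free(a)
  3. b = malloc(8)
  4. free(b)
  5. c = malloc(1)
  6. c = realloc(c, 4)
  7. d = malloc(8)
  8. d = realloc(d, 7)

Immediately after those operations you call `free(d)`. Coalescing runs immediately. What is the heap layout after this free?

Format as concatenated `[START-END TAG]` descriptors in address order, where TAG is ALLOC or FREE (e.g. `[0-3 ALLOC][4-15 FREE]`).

Op 1: a = malloc(2) -> a = 0; heap: [0-1 ALLOC][2-30 FREE]
Op 2: free(a) -> (freed a); heap: [0-30 FREE]
Op 3: b = malloc(8) -> b = 0; heap: [0-7 ALLOC][8-30 FREE]
Op 4: free(b) -> (freed b); heap: [0-30 FREE]
Op 5: c = malloc(1) -> c = 0; heap: [0-0 ALLOC][1-30 FREE]
Op 6: c = realloc(c, 4) -> c = 0; heap: [0-3 ALLOC][4-30 FREE]
Op 7: d = malloc(8) -> d = 4; heap: [0-3 ALLOC][4-11 ALLOC][12-30 FREE]
Op 8: d = realloc(d, 7) -> d = 4; heap: [0-3 ALLOC][4-10 ALLOC][11-30 FREE]
free(d): d = 4 -> block [4-10 ALLOC]; mark free, coalesce with adjacent free neighbors -> [0-3 ALLOC][4-30 FREE]

Answer: [0-3 ALLOC][4-30 FREE]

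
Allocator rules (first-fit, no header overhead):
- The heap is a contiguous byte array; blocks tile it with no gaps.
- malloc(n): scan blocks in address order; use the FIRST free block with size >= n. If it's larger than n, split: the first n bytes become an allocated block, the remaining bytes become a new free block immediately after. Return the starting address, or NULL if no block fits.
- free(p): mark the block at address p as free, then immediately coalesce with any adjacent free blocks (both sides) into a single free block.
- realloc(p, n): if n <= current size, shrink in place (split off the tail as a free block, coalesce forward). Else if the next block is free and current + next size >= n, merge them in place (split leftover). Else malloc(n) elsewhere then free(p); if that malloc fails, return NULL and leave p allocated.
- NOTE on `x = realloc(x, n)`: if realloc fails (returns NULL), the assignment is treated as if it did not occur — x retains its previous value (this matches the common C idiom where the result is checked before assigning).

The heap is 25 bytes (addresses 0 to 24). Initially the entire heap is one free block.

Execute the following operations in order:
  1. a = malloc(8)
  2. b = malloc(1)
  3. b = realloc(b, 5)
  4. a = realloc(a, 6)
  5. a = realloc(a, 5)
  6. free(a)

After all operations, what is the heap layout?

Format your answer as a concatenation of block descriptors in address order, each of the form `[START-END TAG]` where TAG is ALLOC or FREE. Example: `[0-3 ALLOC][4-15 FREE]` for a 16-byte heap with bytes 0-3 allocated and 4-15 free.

Op 1: a = malloc(8) -> a = 0; heap: [0-7 ALLOC][8-24 FREE]
Op 2: b = malloc(1) -> b = 8; heap: [0-7 ALLOC][8-8 ALLOC][9-24 FREE]
Op 3: b = realloc(b, 5) -> b = 8; heap: [0-7 ALLOC][8-12 ALLOC][13-24 FREE]
Op 4: a = realloc(a, 6) -> a = 0; heap: [0-5 ALLOC][6-7 FREE][8-12 ALLOC][13-24 FREE]
Op 5: a = realloc(a, 5) -> a = 0; heap: [0-4 ALLOC][5-7 FREE][8-12 ALLOC][13-24 FREE]
Op 6: free(a) -> (freed a); heap: [0-7 FREE][8-12 ALLOC][13-24 FREE]

Answer: [0-7 FREE][8-12 ALLOC][13-24 FREE]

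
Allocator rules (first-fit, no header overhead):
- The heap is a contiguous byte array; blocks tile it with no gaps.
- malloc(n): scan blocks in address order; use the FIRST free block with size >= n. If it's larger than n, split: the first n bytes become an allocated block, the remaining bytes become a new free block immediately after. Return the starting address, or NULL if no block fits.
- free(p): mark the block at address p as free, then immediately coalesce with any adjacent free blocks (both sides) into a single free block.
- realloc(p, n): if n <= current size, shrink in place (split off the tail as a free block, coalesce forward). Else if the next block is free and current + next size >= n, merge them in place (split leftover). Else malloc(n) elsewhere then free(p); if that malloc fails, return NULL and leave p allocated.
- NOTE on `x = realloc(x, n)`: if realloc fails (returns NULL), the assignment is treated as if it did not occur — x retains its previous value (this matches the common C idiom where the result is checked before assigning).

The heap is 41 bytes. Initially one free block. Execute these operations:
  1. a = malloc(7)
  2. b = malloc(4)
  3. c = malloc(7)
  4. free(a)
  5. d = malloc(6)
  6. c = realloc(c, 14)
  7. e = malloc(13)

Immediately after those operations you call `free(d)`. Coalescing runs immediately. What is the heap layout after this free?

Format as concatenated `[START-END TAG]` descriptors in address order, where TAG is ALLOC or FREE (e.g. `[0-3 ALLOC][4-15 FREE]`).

Answer: [0-6 FREE][7-10 ALLOC][11-24 ALLOC][25-37 ALLOC][38-40 FREE]

Derivation:
Op 1: a = malloc(7) -> a = 0; heap: [0-6 ALLOC][7-40 FREE]
Op 2: b = malloc(4) -> b = 7; heap: [0-6 ALLOC][7-10 ALLOC][11-40 FREE]
Op 3: c = malloc(7) -> c = 11; heap: [0-6 ALLOC][7-10 ALLOC][11-17 ALLOC][18-40 FREE]
Op 4: free(a) -> (freed a); heap: [0-6 FREE][7-10 ALLOC][11-17 ALLOC][18-40 FREE]
Op 5: d = malloc(6) -> d = 0; heap: [0-5 ALLOC][6-6 FREE][7-10 ALLOC][11-17 ALLOC][18-40 FREE]
Op 6: c = realloc(c, 14) -> c = 11; heap: [0-5 ALLOC][6-6 FREE][7-10 ALLOC][11-24 ALLOC][25-40 FREE]
Op 7: e = malloc(13) -> e = 25; heap: [0-5 ALLOC][6-6 FREE][7-10 ALLOC][11-24 ALLOC][25-37 ALLOC][38-40 FREE]
free(d): d = 0 -> block [0-5 ALLOC]; mark free, coalesce with adjacent free neighbors -> [0-6 FREE][7-10 ALLOC][11-24 ALLOC][25-37 ALLOC][38-40 FREE]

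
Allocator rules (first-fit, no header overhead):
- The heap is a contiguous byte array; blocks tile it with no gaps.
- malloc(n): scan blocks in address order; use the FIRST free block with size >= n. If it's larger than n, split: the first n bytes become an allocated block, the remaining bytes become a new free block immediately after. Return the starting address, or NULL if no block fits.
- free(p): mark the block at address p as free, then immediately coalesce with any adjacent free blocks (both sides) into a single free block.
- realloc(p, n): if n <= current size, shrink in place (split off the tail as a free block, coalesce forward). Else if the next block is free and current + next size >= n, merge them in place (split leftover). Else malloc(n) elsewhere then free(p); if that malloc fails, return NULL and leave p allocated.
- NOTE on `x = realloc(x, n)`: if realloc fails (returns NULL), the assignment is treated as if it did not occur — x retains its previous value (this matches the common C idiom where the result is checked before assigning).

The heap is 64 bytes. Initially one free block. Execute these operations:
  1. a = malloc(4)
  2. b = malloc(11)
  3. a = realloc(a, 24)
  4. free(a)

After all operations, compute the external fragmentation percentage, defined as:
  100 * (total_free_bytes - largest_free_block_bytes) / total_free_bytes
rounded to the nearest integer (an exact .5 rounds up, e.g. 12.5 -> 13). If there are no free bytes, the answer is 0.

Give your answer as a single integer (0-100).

Answer: 8

Derivation:
Op 1: a = malloc(4) -> a = 0; heap: [0-3 ALLOC][4-63 FREE]
Op 2: b = malloc(11) -> b = 4; heap: [0-3 ALLOC][4-14 ALLOC][15-63 FREE]
Op 3: a = realloc(a, 24) -> a = 15; heap: [0-3 FREE][4-14 ALLOC][15-38 ALLOC][39-63 FREE]
Op 4: free(a) -> (freed a); heap: [0-3 FREE][4-14 ALLOC][15-63 FREE]
Free blocks: [4 49] total_free=53 largest=49 -> 100*(53-49)/53 = 400/53 ≈ 7.547 -> rounds to 8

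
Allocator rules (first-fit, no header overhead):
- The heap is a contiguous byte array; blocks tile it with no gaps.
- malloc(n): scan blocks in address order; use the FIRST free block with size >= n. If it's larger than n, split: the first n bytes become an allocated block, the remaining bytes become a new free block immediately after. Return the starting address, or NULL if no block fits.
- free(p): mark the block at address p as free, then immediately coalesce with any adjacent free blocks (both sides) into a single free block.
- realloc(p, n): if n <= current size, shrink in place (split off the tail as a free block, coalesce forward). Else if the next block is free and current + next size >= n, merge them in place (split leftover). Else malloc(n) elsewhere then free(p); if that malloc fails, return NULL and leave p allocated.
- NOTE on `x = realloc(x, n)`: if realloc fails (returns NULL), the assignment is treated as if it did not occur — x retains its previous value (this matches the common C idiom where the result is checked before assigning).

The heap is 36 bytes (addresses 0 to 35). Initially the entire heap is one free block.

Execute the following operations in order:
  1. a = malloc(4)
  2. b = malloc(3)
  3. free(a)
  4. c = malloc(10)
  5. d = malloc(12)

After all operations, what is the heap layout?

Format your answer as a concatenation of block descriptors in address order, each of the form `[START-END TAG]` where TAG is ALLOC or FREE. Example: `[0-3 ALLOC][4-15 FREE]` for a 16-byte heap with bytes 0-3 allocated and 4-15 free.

Op 1: a = malloc(4) -> a = 0; heap: [0-3 ALLOC][4-35 FREE]
Op 2: b = malloc(3) -> b = 4; heap: [0-3 ALLOC][4-6 ALLOC][7-35 FREE]
Op 3: free(a) -> (freed a); heap: [0-3 FREE][4-6 ALLOC][7-35 FREE]
Op 4: c = malloc(10) -> c = 7; heap: [0-3 FREE][4-6 ALLOC][7-16 ALLOC][17-35 FREE]
Op 5: d = malloc(12) -> d = 17; heap: [0-3 FREE][4-6 ALLOC][7-16 ALLOC][17-28 ALLOC][29-35 FREE]

Answer: [0-3 FREE][4-6 ALLOC][7-16 ALLOC][17-28 ALLOC][29-35 FREE]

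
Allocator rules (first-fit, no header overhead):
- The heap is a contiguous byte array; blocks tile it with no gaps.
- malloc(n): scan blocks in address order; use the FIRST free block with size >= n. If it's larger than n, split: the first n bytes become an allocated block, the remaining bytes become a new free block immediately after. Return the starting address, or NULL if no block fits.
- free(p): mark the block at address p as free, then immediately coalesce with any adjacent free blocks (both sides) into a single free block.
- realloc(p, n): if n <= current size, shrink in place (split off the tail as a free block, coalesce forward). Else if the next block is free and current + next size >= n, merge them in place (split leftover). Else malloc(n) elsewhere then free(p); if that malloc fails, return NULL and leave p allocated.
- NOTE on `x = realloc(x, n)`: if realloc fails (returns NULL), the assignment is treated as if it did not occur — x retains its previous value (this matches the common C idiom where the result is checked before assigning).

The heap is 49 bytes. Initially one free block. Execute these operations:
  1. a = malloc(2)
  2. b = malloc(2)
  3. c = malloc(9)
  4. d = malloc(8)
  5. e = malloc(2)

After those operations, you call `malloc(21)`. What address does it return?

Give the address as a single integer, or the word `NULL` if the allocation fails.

Op 1: a = malloc(2) -> a = 0; heap: [0-1 ALLOC][2-48 FREE]
Op 2: b = malloc(2) -> b = 2; heap: [0-1 ALLOC][2-3 ALLOC][4-48 FREE]
Op 3: c = malloc(9) -> c = 4; heap: [0-1 ALLOC][2-3 ALLOC][4-12 ALLOC][13-48 FREE]
Op 4: d = malloc(8) -> d = 13; heap: [0-1 ALLOC][2-3 ALLOC][4-12 ALLOC][13-20 ALLOC][21-48 FREE]
Op 5: e = malloc(2) -> e = 21; heap: [0-1 ALLOC][2-3 ALLOC][4-12 ALLOC][13-20 ALLOC][21-22 ALLOC][23-48 FREE]
malloc(21): first-fit scan over [0-1 ALLOC][2-3 ALLOC][4-12 ALLOC][13-20 ALLOC][21-22 ALLOC][23-48 FREE] -> 23

Answer: 23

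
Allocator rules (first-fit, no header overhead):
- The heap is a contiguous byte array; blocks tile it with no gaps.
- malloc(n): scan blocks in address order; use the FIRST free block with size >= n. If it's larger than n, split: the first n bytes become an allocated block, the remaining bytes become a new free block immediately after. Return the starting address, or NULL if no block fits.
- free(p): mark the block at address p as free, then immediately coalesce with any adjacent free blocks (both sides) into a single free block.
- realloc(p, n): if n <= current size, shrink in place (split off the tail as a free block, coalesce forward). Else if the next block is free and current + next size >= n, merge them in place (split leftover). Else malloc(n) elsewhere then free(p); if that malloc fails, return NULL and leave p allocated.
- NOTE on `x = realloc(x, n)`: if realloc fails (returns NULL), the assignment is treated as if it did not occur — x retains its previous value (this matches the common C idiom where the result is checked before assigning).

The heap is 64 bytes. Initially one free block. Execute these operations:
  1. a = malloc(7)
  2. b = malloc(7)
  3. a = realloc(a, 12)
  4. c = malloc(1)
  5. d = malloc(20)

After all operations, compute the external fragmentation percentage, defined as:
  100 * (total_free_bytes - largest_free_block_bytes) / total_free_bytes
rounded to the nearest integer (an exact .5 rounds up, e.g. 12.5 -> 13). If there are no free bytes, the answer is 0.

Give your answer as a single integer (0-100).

Answer: 25

Derivation:
Op 1: a = malloc(7) -> a = 0; heap: [0-6 ALLOC][7-63 FREE]
Op 2: b = malloc(7) -> b = 7; heap: [0-6 ALLOC][7-13 ALLOC][14-63 FREE]
Op 3: a = realloc(a, 12) -> a = 14; heap: [0-6 FREE][7-13 ALLOC][14-25 ALLOC][26-63 FREE]
Op 4: c = malloc(1) -> c = 0; heap: [0-0 ALLOC][1-6 FREE][7-13 ALLOC][14-25 ALLOC][26-63 FREE]
Op 5: d = malloc(20) -> d = 26; heap: [0-0 ALLOC][1-6 FREE][7-13 ALLOC][14-25 ALLOC][26-45 ALLOC][46-63 FREE]
Free blocks: [6 18] total_free=24 largest=18 -> 100*(24-18)/24 = 600/24 = 25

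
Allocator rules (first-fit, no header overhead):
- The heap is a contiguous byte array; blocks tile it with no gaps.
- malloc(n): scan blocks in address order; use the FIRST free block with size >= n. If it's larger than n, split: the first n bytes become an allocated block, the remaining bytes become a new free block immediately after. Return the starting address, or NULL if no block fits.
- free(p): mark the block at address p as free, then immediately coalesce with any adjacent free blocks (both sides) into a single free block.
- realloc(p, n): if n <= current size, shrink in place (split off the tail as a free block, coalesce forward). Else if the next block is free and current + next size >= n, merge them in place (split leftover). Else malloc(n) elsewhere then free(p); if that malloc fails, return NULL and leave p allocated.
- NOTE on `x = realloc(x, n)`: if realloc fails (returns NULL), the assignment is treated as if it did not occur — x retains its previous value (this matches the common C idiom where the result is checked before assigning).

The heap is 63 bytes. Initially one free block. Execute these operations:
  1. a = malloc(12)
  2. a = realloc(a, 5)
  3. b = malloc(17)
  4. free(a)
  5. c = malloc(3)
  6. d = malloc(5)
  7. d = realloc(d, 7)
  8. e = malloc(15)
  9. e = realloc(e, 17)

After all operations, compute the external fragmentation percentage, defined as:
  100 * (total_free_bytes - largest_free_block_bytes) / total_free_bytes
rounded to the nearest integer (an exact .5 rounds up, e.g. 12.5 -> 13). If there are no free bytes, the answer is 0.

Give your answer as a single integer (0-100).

Answer: 11

Derivation:
Op 1: a = malloc(12) -> a = 0; heap: [0-11 ALLOC][12-62 FREE]
Op 2: a = realloc(a, 5) -> a = 0; heap: [0-4 ALLOC][5-62 FREE]
Op 3: b = malloc(17) -> b = 5; heap: [0-4 ALLOC][5-21 ALLOC][22-62 FREE]
Op 4: free(a) -> (freed a); heap: [0-4 FREE][5-21 ALLOC][22-62 FREE]
Op 5: c = malloc(3) -> c = 0; heap: [0-2 ALLOC][3-4 FREE][5-21 ALLOC][22-62 FREE]
Op 6: d = malloc(5) -> d = 22; heap: [0-2 ALLOC][3-4 FREE][5-21 ALLOC][22-26 ALLOC][27-62 FREE]
Op 7: d = realloc(d, 7) -> d = 22; heap: [0-2 ALLOC][3-4 FREE][5-21 ALLOC][22-28 ALLOC][29-62 FREE]
Op 8: e = malloc(15) -> e = 29; heap: [0-2 ALLOC][3-4 FREE][5-21 ALLOC][22-28 ALLOC][29-43 ALLOC][44-62 FREE]
Op 9: e = realloc(e, 17) -> e = 29; heap: [0-2 ALLOC][3-4 FREE][5-21 ALLOC][22-28 ALLOC][29-45 ALLOC][46-62 FREE]
Free blocks: [2 17] total_free=19 largest=17 -> 100*(19-17)/19 = 200/19 ≈ 10.526 -> rounds to 11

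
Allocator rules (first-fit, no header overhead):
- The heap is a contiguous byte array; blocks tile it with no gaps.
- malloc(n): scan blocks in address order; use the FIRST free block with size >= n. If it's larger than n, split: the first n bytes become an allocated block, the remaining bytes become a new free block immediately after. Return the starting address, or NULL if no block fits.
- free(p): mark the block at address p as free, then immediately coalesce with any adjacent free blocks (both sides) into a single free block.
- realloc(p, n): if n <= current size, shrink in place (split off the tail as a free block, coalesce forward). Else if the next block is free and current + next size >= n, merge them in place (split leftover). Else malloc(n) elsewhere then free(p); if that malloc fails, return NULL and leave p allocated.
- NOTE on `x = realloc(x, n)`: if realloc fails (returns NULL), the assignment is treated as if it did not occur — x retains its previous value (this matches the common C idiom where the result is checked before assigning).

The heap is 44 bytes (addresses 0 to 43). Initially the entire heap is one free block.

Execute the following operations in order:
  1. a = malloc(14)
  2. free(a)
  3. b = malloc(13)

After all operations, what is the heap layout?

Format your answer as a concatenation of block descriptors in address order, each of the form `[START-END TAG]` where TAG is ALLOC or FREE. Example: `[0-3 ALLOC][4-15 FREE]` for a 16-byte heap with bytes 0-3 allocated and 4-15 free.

Op 1: a = malloc(14) -> a = 0; heap: [0-13 ALLOC][14-43 FREE]
Op 2: free(a) -> (freed a); heap: [0-43 FREE]
Op 3: b = malloc(13) -> b = 0; heap: [0-12 ALLOC][13-43 FREE]

Answer: [0-12 ALLOC][13-43 FREE]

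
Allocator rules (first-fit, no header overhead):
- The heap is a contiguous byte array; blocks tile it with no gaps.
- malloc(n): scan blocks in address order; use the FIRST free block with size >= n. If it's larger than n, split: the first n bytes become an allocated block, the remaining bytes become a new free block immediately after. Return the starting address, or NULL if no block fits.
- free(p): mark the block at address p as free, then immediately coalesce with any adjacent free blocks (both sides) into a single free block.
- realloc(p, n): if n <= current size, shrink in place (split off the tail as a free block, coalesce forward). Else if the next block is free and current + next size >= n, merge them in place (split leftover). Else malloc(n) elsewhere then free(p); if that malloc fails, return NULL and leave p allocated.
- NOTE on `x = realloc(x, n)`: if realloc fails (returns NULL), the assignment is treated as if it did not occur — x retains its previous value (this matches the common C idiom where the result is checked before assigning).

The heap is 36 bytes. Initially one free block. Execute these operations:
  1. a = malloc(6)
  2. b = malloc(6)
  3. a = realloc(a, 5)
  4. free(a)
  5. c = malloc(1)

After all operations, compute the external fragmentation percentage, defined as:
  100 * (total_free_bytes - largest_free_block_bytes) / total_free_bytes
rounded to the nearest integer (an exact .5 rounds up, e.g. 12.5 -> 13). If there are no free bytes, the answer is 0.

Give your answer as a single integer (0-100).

Op 1: a = malloc(6) -> a = 0; heap: [0-5 ALLOC][6-35 FREE]
Op 2: b = malloc(6) -> b = 6; heap: [0-5 ALLOC][6-11 ALLOC][12-35 FREE]
Op 3: a = realloc(a, 5) -> a = 0; heap: [0-4 ALLOC][5-5 FREE][6-11 ALLOC][12-35 FREE]
Op 4: free(a) -> (freed a); heap: [0-5 FREE][6-11 ALLOC][12-35 FREE]
Op 5: c = malloc(1) -> c = 0; heap: [0-0 ALLOC][1-5 FREE][6-11 ALLOC][12-35 FREE]
Free blocks: [5 24] total_free=29 largest=24 -> 100*(29-24)/29 = 500/29 ≈ 17.241 -> rounds to 17

Answer: 17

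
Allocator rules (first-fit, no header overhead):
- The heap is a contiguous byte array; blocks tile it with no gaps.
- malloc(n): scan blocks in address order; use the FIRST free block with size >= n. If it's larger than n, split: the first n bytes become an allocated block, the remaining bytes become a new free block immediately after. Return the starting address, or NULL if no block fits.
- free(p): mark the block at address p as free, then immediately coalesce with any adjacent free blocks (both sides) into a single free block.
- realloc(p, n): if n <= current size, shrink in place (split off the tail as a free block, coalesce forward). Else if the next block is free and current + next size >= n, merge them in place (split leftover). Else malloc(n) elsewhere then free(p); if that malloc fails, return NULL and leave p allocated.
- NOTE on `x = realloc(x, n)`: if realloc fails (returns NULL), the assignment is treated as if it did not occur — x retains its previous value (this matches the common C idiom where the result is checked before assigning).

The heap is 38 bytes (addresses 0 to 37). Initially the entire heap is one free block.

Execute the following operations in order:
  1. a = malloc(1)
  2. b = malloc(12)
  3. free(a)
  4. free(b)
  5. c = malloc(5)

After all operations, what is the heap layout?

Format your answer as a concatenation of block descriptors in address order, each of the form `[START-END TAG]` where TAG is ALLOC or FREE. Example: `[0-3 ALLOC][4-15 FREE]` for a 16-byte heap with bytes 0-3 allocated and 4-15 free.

Op 1: a = malloc(1) -> a = 0; heap: [0-0 ALLOC][1-37 FREE]
Op 2: b = malloc(12) -> b = 1; heap: [0-0 ALLOC][1-12 ALLOC][13-37 FREE]
Op 3: free(a) -> (freed a); heap: [0-0 FREE][1-12 ALLOC][13-37 FREE]
Op 4: free(b) -> (freed b); heap: [0-37 FREE]
Op 5: c = malloc(5) -> c = 0; heap: [0-4 ALLOC][5-37 FREE]

Answer: [0-4 ALLOC][5-37 FREE]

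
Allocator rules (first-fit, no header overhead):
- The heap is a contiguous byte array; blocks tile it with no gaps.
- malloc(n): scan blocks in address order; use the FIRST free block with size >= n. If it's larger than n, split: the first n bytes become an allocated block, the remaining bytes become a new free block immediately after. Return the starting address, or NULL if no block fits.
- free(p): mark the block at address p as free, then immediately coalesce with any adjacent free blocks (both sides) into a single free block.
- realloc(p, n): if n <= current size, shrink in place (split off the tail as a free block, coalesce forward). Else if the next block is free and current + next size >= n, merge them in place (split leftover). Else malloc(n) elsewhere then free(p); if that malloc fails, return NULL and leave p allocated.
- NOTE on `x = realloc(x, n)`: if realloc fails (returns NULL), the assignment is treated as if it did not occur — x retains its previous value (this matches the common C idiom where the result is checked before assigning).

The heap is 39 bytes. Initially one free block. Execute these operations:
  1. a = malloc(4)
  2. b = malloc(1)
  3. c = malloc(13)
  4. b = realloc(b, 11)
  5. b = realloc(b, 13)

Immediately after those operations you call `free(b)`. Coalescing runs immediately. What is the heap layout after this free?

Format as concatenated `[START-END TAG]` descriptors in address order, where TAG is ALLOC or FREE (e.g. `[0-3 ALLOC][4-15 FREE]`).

Answer: [0-3 ALLOC][4-4 FREE][5-17 ALLOC][18-38 FREE]

Derivation:
Op 1: a = malloc(4) -> a = 0; heap: [0-3 ALLOC][4-38 FREE]
Op 2: b = malloc(1) -> b = 4; heap: [0-3 ALLOC][4-4 ALLOC][5-38 FREE]
Op 3: c = malloc(13) -> c = 5; heap: [0-3 ALLOC][4-4 ALLOC][5-17 ALLOC][18-38 FREE]
Op 4: b = realloc(b, 11) -> b = 18; heap: [0-3 ALLOC][4-4 FREE][5-17 ALLOC][18-28 ALLOC][29-38 FREE]
Op 5: b = realloc(b, 13) -> b = 18; heap: [0-3 ALLOC][4-4 FREE][5-17 ALLOC][18-30 ALLOC][31-38 FREE]
free(b): b = 18 -> block [18-30 ALLOC]; mark free, coalesce with adjacent free neighbors -> [0-3 ALLOC][4-4 FREE][5-17 ALLOC][18-38 FREE]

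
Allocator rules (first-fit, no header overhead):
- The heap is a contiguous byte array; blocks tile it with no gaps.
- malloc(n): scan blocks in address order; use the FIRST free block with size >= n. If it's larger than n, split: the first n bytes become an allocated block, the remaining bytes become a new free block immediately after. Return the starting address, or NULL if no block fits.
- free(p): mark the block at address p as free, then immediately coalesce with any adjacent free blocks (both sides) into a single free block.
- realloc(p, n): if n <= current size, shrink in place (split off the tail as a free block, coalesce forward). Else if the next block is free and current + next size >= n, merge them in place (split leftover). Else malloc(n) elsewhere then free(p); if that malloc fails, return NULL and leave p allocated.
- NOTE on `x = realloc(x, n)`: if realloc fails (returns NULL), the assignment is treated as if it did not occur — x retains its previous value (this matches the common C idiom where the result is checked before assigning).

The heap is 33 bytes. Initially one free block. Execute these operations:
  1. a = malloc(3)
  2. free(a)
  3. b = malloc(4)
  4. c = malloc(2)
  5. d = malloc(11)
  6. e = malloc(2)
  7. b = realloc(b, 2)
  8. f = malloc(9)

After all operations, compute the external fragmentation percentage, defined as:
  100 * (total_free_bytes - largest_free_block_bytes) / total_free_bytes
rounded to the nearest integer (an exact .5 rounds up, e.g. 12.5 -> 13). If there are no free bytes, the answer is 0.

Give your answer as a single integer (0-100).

Answer: 29

Derivation:
Op 1: a = malloc(3) -> a = 0; heap: [0-2 ALLOC][3-32 FREE]
Op 2: free(a) -> (freed a); heap: [0-32 FREE]
Op 3: b = malloc(4) -> b = 0; heap: [0-3 ALLOC][4-32 FREE]
Op 4: c = malloc(2) -> c = 4; heap: [0-3 ALLOC][4-5 ALLOC][6-32 FREE]
Op 5: d = malloc(11) -> d = 6; heap: [0-3 ALLOC][4-5 ALLOC][6-16 ALLOC][17-32 FREE]
Op 6: e = malloc(2) -> e = 17; heap: [0-3 ALLOC][4-5 ALLOC][6-16 ALLOC][17-18 ALLOC][19-32 FREE]
Op 7: b = realloc(b, 2) -> b = 0; heap: [0-1 ALLOC][2-3 FREE][4-5 ALLOC][6-16 ALLOC][17-18 ALLOC][19-32 FREE]
Op 8: f = malloc(9) -> f = 19; heap: [0-1 ALLOC][2-3 FREE][4-5 ALLOC][6-16 ALLOC][17-18 ALLOC][19-27 ALLOC][28-32 FREE]
Free blocks: [2 5] total_free=7 largest=5 -> 100*(7-5)/7 = 200/7 ≈ 28.571 -> rounds to 29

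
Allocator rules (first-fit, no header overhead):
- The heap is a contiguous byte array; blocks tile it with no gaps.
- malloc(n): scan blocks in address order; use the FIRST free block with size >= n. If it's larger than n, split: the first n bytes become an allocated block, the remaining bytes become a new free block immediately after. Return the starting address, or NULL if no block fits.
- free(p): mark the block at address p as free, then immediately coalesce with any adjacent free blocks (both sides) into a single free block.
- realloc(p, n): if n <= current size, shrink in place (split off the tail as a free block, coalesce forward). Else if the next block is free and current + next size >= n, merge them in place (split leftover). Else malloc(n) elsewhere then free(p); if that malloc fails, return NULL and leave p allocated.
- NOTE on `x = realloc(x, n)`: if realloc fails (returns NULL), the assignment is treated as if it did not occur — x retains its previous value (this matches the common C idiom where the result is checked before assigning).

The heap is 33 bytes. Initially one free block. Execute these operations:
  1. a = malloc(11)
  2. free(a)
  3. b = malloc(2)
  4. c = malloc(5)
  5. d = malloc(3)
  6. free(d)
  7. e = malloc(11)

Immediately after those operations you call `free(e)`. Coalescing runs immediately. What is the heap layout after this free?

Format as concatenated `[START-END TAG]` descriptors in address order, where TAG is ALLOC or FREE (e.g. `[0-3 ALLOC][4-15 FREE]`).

Answer: [0-1 ALLOC][2-6 ALLOC][7-32 FREE]

Derivation:
Op 1: a = malloc(11) -> a = 0; heap: [0-10 ALLOC][11-32 FREE]
Op 2: free(a) -> (freed a); heap: [0-32 FREE]
Op 3: b = malloc(2) -> b = 0; heap: [0-1 ALLOC][2-32 FREE]
Op 4: c = malloc(5) -> c = 2; heap: [0-1 ALLOC][2-6 ALLOC][7-32 FREE]
Op 5: d = malloc(3) -> d = 7; heap: [0-1 ALLOC][2-6 ALLOC][7-9 ALLOC][10-32 FREE]
Op 6: free(d) -> (freed d); heap: [0-1 ALLOC][2-6 ALLOC][7-32 FREE]
Op 7: e = malloc(11) -> e = 7; heap: [0-1 ALLOC][2-6 ALLOC][7-17 ALLOC][18-32 FREE]
free(e): e = 7 -> block [7-17 ALLOC]; mark free, coalesce with adjacent free neighbors -> [0-1 ALLOC][2-6 ALLOC][7-32 FREE]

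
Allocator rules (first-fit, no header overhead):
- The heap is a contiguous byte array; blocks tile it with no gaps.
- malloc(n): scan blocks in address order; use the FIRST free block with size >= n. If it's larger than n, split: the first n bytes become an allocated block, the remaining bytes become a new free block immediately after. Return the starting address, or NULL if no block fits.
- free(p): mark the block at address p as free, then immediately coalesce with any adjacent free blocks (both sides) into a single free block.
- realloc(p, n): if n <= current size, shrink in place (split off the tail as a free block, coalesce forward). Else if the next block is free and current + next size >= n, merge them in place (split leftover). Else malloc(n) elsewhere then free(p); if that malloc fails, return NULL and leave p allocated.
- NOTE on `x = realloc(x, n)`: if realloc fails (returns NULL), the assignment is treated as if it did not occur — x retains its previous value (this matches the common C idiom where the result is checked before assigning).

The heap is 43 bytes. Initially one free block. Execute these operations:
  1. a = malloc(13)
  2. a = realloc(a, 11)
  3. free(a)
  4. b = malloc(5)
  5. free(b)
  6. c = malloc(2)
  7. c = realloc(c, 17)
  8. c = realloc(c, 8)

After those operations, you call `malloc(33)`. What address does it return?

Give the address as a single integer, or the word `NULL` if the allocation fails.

Op 1: a = malloc(13) -> a = 0; heap: [0-12 ALLOC][13-42 FREE]
Op 2: a = realloc(a, 11) -> a = 0; heap: [0-10 ALLOC][11-42 FREE]
Op 3: free(a) -> (freed a); heap: [0-42 FREE]
Op 4: b = malloc(5) -> b = 0; heap: [0-4 ALLOC][5-42 FREE]
Op 5: free(b) -> (freed b); heap: [0-42 FREE]
Op 6: c = malloc(2) -> c = 0; heap: [0-1 ALLOC][2-42 FREE]
Op 7: c = realloc(c, 17) -> c = 0; heap: [0-16 ALLOC][17-42 FREE]
Op 8: c = realloc(c, 8) -> c = 0; heap: [0-7 ALLOC][8-42 FREE]
malloc(33): first-fit scan over [0-7 ALLOC][8-42 FREE] -> 8

Answer: 8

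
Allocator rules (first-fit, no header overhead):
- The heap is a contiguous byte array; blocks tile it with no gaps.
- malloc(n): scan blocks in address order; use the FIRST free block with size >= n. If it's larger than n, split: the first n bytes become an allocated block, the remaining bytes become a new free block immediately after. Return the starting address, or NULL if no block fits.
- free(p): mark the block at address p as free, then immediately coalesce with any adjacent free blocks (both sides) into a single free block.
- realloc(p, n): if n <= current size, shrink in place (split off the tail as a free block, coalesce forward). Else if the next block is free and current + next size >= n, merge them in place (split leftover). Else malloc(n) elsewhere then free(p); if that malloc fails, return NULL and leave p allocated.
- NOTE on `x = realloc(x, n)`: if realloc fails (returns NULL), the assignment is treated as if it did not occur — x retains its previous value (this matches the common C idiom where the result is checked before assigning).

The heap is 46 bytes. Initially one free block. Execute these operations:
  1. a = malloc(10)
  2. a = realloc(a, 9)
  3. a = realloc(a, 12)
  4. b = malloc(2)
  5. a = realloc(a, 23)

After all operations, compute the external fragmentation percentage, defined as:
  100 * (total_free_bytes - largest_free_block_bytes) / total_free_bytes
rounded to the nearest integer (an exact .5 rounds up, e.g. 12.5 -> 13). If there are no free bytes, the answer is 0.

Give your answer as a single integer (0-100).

Answer: 43

Derivation:
Op 1: a = malloc(10) -> a = 0; heap: [0-9 ALLOC][10-45 FREE]
Op 2: a = realloc(a, 9) -> a = 0; heap: [0-8 ALLOC][9-45 FREE]
Op 3: a = realloc(a, 12) -> a = 0; heap: [0-11 ALLOC][12-45 FREE]
Op 4: b = malloc(2) -> b = 12; heap: [0-11 ALLOC][12-13 ALLOC][14-45 FREE]
Op 5: a = realloc(a, 23) -> a = 14; heap: [0-11 FREE][12-13 ALLOC][14-36 ALLOC][37-45 FREE]
Free blocks: [12 9] total_free=21 largest=12 -> 100*(21-12)/21 = 900/21 ≈ 42.857 -> rounds to 43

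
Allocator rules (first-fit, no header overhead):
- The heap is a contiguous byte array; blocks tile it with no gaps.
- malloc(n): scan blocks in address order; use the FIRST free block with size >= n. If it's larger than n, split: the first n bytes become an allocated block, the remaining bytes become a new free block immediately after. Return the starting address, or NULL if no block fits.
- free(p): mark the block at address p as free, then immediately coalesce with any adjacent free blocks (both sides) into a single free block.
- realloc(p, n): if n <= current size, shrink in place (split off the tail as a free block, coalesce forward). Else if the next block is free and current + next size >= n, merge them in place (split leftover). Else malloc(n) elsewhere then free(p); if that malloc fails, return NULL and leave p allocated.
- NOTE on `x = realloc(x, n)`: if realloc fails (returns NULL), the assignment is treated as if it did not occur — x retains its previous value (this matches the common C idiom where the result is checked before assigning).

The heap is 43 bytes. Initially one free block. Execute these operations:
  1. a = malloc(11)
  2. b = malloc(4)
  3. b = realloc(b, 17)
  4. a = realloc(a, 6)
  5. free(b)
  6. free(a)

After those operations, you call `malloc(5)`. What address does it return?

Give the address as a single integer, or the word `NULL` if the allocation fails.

Answer: 0

Derivation:
Op 1: a = malloc(11) -> a = 0; heap: [0-10 ALLOC][11-42 FREE]
Op 2: b = malloc(4) -> b = 11; heap: [0-10 ALLOC][11-14 ALLOC][15-42 FREE]
Op 3: b = realloc(b, 17) -> b = 11; heap: [0-10 ALLOC][11-27 ALLOC][28-42 FREE]
Op 4: a = realloc(a, 6) -> a = 0; heap: [0-5 ALLOC][6-10 FREE][11-27 ALLOC][28-42 FREE]
Op 5: free(b) -> (freed b); heap: [0-5 ALLOC][6-42 FREE]
Op 6: free(a) -> (freed a); heap: [0-42 FREE]
malloc(5): first-fit scan over [0-42 FREE] -> 0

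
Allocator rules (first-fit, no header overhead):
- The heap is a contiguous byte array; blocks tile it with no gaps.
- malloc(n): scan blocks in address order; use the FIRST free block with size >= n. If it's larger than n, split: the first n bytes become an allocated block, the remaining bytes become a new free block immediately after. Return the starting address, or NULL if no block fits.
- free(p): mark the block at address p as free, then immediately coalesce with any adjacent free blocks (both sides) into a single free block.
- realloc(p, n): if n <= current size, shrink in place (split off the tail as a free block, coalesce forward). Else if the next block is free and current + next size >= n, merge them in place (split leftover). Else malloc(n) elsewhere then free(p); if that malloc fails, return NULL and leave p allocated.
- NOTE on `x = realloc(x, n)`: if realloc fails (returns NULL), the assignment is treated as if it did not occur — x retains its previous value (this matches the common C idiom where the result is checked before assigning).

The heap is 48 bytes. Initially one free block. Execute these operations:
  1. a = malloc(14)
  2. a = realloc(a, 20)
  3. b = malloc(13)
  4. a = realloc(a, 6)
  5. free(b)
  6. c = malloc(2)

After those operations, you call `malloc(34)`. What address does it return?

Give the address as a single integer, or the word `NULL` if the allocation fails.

Answer: 8

Derivation:
Op 1: a = malloc(14) -> a = 0; heap: [0-13 ALLOC][14-47 FREE]
Op 2: a = realloc(a, 20) -> a = 0; heap: [0-19 ALLOC][20-47 FREE]
Op 3: b = malloc(13) -> b = 20; heap: [0-19 ALLOC][20-32 ALLOC][33-47 FREE]
Op 4: a = realloc(a, 6) -> a = 0; heap: [0-5 ALLOC][6-19 FREE][20-32 ALLOC][33-47 FREE]
Op 5: free(b) -> (freed b); heap: [0-5 ALLOC][6-47 FREE]
Op 6: c = malloc(2) -> c = 6; heap: [0-5 ALLOC][6-7 ALLOC][8-47 FREE]
malloc(34): first-fit scan over [0-5 ALLOC][6-7 ALLOC][8-47 FREE] -> 8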